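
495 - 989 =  - 494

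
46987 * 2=93974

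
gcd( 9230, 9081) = 1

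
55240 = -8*( - 6905) 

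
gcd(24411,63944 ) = 1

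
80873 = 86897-6024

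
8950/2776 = 3 + 311/1388 = 3.22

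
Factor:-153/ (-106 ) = 2^( - 1)*3^2*17^1*53^( - 1 ) 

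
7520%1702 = 712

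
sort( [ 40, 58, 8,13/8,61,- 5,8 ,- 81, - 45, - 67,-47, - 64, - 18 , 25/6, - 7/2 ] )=[ - 81,-67, - 64 , - 47, - 45 , - 18,  -  5, - 7/2,13/8,25/6,8, 8,40,58,61]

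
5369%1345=1334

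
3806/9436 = 1903/4718 =0.40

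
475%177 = 121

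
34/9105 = 34/9105 = 0.00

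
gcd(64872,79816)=8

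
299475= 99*3025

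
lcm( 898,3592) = 3592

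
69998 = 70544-546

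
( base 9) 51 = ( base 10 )46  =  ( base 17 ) 2C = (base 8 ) 56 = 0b101110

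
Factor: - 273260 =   -  2^2*5^1*13^1*1051^1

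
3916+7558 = 11474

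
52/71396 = 1/1373=0.00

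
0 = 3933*0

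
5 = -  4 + 9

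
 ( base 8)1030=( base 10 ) 536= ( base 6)2252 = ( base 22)128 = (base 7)1364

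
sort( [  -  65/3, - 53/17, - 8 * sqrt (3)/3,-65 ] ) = [ - 65,-65/3, - 8 * sqrt( 3) /3, - 53/17 ]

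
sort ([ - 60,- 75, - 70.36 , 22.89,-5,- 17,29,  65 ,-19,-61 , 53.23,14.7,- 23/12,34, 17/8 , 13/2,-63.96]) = [-75, -70.36,-63.96,-61, -60, - 19, - 17,-5,-23/12,17/8,13/2, 14.7, 22.89,29,34,53.23,  65 ] 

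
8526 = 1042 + 7484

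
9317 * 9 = 83853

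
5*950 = 4750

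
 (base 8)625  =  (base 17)16E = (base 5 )3110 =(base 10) 405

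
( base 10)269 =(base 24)B5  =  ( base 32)8d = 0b100001101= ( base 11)225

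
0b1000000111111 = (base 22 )8D1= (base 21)991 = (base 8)10077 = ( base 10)4159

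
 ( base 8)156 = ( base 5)420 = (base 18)62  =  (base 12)92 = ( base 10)110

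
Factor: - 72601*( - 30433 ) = 2209466233 = 13^1*79^1*919^1*  2341^1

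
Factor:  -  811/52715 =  - 5^( - 1)  *  13^(  -  1 ) = - 1/65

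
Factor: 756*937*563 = 2^2*3^3*7^1*563^1*937^1 = 398813436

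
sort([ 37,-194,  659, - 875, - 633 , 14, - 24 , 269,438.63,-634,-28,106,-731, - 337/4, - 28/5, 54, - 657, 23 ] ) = [ - 875, - 731, - 657,-634 , - 633, - 194, - 337/4,-28, - 24, - 28/5,14,23,37, 54,106, 269,438.63,659 ] 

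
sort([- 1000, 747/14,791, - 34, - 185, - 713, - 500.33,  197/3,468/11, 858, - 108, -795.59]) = [-1000, - 795.59, - 713, - 500.33, - 185, - 108,-34, 468/11,747/14, 197/3, 791,858] 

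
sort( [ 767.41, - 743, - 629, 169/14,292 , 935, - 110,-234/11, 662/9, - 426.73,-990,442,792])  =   [ - 990, - 743, - 629, - 426.73,-110,-234/11,169/14,662/9,292,442,767.41, 792,935 ] 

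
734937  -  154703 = 580234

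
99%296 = 99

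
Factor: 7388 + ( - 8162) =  - 774 = - 2^1 * 3^2*43^1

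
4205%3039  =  1166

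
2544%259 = 213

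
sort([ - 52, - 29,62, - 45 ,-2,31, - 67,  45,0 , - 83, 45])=[ - 83, - 67, - 52, - 45, - 29, - 2,0,31, 45,45,62 ]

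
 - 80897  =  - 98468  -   - 17571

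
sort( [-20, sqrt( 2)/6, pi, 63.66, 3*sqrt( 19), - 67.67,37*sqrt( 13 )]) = [ - 67.67, - 20, sqrt( 2 ) /6,pi,3*sqrt(19 ), 63.66, 37*sqrt(13 ) ] 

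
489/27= 163/9 = 18.11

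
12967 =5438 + 7529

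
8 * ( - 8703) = -69624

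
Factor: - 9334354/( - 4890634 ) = 4667177/2445317= 7^( - 1 )*43^1*311^1*349^1*349331^( - 1 ) 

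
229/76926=229/76926= 0.00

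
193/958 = 193/958 = 0.20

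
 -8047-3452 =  - 11499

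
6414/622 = 3207/311  =  10.31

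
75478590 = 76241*990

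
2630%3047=2630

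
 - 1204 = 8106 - 9310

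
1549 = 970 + 579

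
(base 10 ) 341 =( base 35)9Q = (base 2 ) 101010101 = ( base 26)D3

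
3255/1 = 3255 = 3255.00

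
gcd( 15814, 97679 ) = 1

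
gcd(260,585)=65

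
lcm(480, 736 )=11040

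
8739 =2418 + 6321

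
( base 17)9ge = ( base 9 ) 3857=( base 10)2887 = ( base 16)b47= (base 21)6ba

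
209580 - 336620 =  - 127040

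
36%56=36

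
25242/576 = 4207/96 =43.82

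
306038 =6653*46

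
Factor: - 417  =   - 3^1  *139^1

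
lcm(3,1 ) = 3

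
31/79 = 31/79 = 0.39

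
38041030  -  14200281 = 23840749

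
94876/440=23719/110 = 215.63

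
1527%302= 17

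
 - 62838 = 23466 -86304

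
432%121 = 69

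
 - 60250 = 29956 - 90206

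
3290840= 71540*46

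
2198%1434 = 764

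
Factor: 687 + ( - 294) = 393 = 3^1*131^1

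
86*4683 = 402738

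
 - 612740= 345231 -957971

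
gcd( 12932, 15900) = 212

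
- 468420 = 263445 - 731865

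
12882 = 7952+4930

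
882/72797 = 882/72797 = 0.01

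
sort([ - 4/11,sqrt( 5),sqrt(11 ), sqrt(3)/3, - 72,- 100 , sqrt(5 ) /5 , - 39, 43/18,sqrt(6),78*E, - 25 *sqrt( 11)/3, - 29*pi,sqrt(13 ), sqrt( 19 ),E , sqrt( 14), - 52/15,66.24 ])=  [ - 100, - 29*pi, - 72, - 39, - 25*sqrt( 11)/3, - 52/15, - 4/11,  sqrt( 5)/5, sqrt(3)/3 , sqrt(5),43/18 , sqrt ( 6 ), E,sqrt(11) , sqrt( 13 ),sqrt (14),sqrt(19 ),66.24, 78*E]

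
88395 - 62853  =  25542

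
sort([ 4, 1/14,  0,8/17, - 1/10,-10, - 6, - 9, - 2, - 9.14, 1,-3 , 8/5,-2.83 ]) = [ - 10,-9.14, - 9, - 6, - 3, - 2.83, - 2,-1/10, 0, 1/14,8/17,1,8/5,4 ] 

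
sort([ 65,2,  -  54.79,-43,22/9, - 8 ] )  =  [-54.79,-43, - 8, 2, 22/9 , 65 ] 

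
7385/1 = 7385 = 7385.00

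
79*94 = 7426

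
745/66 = 745/66 = 11.29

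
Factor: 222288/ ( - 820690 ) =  - 2^3 * 3^1*5^(-1)*11^1*13^( - 1)*59^( - 1)*107^( - 1) *421^1 = - 111144/410345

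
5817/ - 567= -277/27 = -10.26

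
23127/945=7709/315 = 24.47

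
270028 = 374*722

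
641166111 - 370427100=270739011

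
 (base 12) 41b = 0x257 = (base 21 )17b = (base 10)599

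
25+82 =107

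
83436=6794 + 76642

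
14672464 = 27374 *536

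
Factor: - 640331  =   - 599^1*1069^1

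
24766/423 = 24766/423 = 58.55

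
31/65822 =31/65822  =  0.00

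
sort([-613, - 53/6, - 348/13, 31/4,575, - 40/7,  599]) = [ - 613, - 348/13, - 53/6, - 40/7,  31/4, 575, 599 ] 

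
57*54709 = 3118413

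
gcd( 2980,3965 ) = 5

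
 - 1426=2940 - 4366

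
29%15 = 14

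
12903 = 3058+9845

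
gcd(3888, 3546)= 18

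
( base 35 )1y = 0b1000101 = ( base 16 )45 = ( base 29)2b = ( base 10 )69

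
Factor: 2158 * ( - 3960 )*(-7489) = 2^4*3^2*5^1 * 11^1*13^1 * 83^1*7489^1 = 63998597520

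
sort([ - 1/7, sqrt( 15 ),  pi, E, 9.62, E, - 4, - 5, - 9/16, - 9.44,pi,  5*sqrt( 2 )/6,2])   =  [ - 9.44, - 5,-4,-9/16, - 1/7,  5*sqrt(2 ) /6,  2,E,  E , pi,pi , sqrt( 15),9.62 ] 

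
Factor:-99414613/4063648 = -2^(-5) * 31^1* 641^1*5003^1*126989^ ( - 1)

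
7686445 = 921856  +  6764589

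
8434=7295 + 1139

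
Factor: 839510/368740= 2^( - 1)*7^1*67^1*103^ (- 1) =469/206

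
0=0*743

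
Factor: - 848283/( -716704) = 2^( - 5)*3^1*17^1 * 16633^1*22397^( - 1)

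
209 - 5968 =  - 5759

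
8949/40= 8949/40=   223.72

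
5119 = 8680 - 3561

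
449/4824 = 449/4824 = 0.09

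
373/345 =373/345=1.08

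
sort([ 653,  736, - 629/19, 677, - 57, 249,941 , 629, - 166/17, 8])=[ -57, - 629/19, - 166/17,8, 249, 629, 653, 677, 736, 941 ]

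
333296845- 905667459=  - 572370614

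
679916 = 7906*86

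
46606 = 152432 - 105826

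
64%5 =4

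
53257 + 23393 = 76650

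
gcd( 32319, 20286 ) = 63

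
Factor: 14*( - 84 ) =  - 1176  =  - 2^3*3^1 * 7^2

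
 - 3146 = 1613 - 4759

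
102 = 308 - 206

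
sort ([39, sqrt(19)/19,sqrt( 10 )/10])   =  [ sqrt(19) /19, sqrt( 10) /10,39]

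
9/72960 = 3/24320= 0.00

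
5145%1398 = 951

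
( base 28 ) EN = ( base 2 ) 110011111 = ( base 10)415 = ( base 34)c7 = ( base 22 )IJ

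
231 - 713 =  - 482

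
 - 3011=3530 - 6541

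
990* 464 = 459360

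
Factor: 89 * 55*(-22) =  - 2^1 * 5^1 * 11^2*89^1   =  - 107690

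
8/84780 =2/21195  =  0.00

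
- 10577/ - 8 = 1322 + 1/8  =  1322.12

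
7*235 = 1645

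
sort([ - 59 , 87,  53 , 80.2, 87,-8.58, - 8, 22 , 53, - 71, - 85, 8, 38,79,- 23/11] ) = [ - 85 ,-71 , - 59, - 8.58, - 8, - 23/11, 8,22, 38,  53,  53, 79, 80.2, 87, 87]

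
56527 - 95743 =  - 39216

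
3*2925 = 8775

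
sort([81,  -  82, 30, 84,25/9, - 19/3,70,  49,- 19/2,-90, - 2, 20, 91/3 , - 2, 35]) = [  -  90, - 82,  -  19/2, - 19/3,  -  2, - 2, 25/9, 20,  30, 91/3, 35, 49, 70,81,84]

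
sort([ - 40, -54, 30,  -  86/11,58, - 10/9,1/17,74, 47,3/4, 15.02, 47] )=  [ - 54, - 40, - 86/11,  -  10/9, 1/17,3/4, 15.02, 30  ,  47,47,58, 74 ] 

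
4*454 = 1816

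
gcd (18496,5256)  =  8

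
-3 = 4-7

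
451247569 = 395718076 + 55529493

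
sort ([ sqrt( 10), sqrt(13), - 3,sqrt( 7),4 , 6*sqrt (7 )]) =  [ - 3,  sqrt( 7), sqrt( 10 ),sqrt( 13),4, 6*sqrt( 7 ) ]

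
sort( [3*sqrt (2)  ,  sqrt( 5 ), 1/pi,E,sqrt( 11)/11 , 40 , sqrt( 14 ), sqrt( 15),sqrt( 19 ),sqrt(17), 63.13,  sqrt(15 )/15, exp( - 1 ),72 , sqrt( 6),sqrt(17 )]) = [sqrt( 15 ) /15, sqrt(11 ) /11, 1/pi,exp( - 1), sqrt(5), sqrt(6 ), E,sqrt( 14), sqrt(15),sqrt( 17) , sqrt(17 ),3*sqrt( 2 ), sqrt ( 19 ), 40, 63.13,72] 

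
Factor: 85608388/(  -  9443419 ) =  - 2^2*89^1*240473^1*9443419^(-1) 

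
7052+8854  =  15906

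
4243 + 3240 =7483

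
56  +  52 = 108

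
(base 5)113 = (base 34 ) x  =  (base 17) 1G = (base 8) 41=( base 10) 33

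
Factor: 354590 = 2^1*5^1*59^1*601^1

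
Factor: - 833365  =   - 5^1*13^1 *12821^1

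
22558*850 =19174300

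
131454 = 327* 402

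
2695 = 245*11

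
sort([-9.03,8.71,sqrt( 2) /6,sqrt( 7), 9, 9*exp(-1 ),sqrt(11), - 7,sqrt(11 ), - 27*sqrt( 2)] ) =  [-27*sqrt( 2), - 9.03, - 7,sqrt( 2)/6, sqrt( 7 ), 9 * exp( - 1 ), sqrt( 11),sqrt( 11), 8.71, 9 ] 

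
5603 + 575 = 6178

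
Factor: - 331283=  - 331283^1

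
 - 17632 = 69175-86807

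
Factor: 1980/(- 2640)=-2^( - 2) * 3^1 = -3/4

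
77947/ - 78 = - 1000 + 53/78=   - 999.32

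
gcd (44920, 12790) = 10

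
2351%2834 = 2351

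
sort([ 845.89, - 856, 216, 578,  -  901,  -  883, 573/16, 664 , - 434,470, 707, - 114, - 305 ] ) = [ - 901, - 883,-856 , - 434,  -  305, - 114,573/16, 216, 470,578, 664, 707,845.89]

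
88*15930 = 1401840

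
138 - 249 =-111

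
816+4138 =4954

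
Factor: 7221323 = 107^1*67489^1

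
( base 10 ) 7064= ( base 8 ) 15630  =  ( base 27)9ih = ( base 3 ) 100200122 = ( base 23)d83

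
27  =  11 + 16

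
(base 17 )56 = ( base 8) 133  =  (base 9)111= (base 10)91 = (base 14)67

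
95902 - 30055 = 65847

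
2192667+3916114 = 6108781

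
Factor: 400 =2^4*5^2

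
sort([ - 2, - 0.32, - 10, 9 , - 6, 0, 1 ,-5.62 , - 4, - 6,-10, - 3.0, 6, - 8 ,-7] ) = [ - 10,- 10, - 8,-7, - 6 , - 6,  -  5.62, - 4, - 3.0 , - 2, - 0.32, 0, 1,6, 9]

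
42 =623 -581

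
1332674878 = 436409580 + 896265298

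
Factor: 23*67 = 23^1*67^1=1541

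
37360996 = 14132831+23228165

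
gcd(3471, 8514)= 3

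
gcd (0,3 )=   3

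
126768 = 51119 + 75649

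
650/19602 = 325/9801 = 0.03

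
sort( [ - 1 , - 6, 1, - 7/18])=[-6,-1, - 7/18, 1]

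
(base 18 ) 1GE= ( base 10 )626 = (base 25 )101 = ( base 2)1001110010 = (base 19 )1DI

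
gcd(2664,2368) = 296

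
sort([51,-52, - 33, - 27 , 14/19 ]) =[ -52,-33, - 27, 14/19, 51 ] 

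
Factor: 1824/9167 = 2^5*3^1*19^1*89^( - 1)*103^(  -  1)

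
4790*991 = 4746890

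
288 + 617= 905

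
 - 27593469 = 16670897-44264366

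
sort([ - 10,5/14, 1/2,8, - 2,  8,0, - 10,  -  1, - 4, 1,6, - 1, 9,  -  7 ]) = [ - 10,  -  10, - 7,-4, - 2, - 1,  -  1,0,5/14,1/2,1,6,  8,8,9 ]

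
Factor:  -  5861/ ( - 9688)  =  2^( - 3 )*7^( - 1 )*173^( - 1)*5861^1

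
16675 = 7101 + 9574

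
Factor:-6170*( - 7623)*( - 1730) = -2^2*3^2 * 5^2*7^1* 11^2*173^1*617^1 = - 81368664300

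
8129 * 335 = 2723215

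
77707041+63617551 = 141324592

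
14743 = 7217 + 7526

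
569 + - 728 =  - 159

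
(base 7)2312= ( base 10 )842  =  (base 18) 2AE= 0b1101001010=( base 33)PH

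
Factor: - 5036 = -2^2 * 1259^1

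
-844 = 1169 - 2013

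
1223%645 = 578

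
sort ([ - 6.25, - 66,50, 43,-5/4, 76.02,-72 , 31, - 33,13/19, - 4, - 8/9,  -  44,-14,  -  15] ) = [-72, - 66, - 44, - 33,-15, - 14, - 6.25, - 4,-5/4, - 8/9,13/19, 31 , 43, 50, 76.02]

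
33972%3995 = 2012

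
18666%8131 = 2404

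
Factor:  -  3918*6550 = - 2^2  *3^1*5^2 * 131^1*653^1  =  - 25662900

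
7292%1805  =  72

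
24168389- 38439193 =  - 14270804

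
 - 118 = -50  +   - 68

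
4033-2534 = 1499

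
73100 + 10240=83340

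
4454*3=13362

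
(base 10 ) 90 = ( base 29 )33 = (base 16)5A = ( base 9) 110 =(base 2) 1011010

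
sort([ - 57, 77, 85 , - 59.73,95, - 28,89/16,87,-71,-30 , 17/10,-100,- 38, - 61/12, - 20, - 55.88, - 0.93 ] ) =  [ - 100 , - 71,  -  59.73,-57, - 55.88,-38, - 30, - 28, - 20, - 61/12,- 0.93,17/10,89/16, 77  ,  85,87, 95] 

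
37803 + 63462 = 101265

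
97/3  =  32+1/3=32.33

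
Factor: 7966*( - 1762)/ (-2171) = 2^2*7^1*13^( - 1)*167^( - 1 ) * 569^1 * 881^1 = 14036092/2171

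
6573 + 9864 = 16437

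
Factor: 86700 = 2^2 * 3^1 * 5^2 * 17^2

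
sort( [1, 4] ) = [ 1, 4] 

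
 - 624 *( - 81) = 50544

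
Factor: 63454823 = 61^1*167^1*6229^1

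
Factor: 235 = 5^1*47^1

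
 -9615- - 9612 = - 3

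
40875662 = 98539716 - 57664054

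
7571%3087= 1397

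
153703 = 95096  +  58607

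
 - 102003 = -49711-52292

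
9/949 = 9/949 = 0.01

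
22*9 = 198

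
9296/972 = 2324/243= 9.56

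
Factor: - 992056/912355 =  - 2^3*5^ ( - 1) * 13^1  *  9539^1*182471^( - 1)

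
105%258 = 105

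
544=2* 272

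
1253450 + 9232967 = 10486417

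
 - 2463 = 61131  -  63594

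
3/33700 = 3/33700 = 0.00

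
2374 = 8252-5878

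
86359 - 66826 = 19533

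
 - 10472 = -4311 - 6161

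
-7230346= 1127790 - 8358136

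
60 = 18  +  42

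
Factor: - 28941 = -3^1*11^1 * 877^1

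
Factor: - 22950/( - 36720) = 5/8 = 2^( - 3 )*5^1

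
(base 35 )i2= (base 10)632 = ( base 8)1170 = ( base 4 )21320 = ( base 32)JO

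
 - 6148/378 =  - 17 + 139/189 = - 16.26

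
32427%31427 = 1000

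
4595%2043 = 509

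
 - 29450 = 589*( - 50 ) 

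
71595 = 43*1665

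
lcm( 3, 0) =0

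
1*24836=24836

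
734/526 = 1 + 104/263 = 1.40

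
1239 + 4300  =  5539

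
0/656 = 0 =0.00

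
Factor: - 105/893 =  -3^1*5^1*7^1*19^(  -  1)*47^(-1)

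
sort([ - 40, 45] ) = [ - 40,  45 ]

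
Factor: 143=11^1*13^1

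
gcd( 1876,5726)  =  14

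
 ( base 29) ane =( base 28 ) bgj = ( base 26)dbh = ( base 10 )9091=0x2383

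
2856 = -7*( - 408)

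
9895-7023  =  2872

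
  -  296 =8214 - 8510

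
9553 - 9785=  - 232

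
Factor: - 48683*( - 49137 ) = 2392136571= 3^1*11^1*89^1*547^1 * 1489^1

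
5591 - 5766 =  - 175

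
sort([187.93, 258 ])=[ 187.93,258]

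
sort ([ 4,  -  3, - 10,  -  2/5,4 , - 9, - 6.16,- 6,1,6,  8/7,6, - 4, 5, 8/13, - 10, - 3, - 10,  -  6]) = [ - 10, - 10, - 10 ,-9,-6.16,-6, - 6, - 4, - 3,  -  3, - 2/5,8/13,1,8/7,4,4, 5, 6,6]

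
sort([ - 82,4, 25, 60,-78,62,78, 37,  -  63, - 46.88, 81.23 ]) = [ - 82, - 78, - 63, - 46.88 , 4, 25,37,60, 62,  78, 81.23 ]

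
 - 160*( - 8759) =1401440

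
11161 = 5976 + 5185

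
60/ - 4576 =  - 1 +1129/1144= - 0.01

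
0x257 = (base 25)no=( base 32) IN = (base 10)599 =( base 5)4344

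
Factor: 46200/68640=2^( - 2)*5^1*7^1*13^( - 1) = 35/52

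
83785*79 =6619015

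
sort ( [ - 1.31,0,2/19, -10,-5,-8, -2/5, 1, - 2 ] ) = [ - 10, - 8, - 5, - 2, - 1.31, - 2/5,0, 2/19 , 1]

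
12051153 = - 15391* ( -783 ) 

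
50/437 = 50/437  =  0.11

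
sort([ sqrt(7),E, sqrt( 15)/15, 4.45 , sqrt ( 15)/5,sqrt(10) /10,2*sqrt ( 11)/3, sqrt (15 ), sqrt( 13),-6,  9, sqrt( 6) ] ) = [ - 6, sqrt( 15)/15,  sqrt( 10)/10,sqrt( 15 )/5,2 * sqrt( 11)/3, sqrt( 6),sqrt( 7), E, sqrt( 13 ),sqrt( 15), 4.45 , 9]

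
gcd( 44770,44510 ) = 10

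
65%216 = 65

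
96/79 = 1+17/79  =  1.22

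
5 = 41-36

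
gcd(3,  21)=3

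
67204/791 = 67204/791 = 84.96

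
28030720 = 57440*488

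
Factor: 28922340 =2^2*3^1*5^1*482039^1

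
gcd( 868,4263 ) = 7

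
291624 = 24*12151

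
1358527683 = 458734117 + 899793566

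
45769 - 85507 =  - 39738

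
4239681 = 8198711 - 3959030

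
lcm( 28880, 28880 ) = 28880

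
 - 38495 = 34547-73042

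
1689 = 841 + 848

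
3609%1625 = 359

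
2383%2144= 239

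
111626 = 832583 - 720957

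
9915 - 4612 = 5303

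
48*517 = 24816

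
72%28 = 16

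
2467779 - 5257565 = -2789786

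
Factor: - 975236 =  - 2^2*243809^1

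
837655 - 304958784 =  - 304121129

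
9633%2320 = 353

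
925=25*37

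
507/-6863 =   -  1 + 6356/6863  =  -0.07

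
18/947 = 18/947 = 0.02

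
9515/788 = 12 + 59/788 = 12.07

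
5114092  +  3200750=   8314842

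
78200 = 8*9775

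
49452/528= 4121/44 = 93.66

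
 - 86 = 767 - 853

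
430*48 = 20640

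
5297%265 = 262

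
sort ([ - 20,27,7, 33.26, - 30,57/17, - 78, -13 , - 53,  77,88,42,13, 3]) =[ -78,-53, - 30, - 20, - 13 , 3,57/17,7  ,  13, 27,33.26,42,  77, 88]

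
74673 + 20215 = 94888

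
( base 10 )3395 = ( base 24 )5lb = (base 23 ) 69E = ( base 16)D43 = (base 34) 2VT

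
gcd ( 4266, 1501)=79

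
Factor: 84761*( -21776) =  - 2^4*1361^1*84761^1 = - 1845755536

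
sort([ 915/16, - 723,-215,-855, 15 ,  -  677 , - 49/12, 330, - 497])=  [ - 855,-723 ,-677, - 497,-215,-49/12,15,915/16,330]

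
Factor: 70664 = 2^3*11^2*73^1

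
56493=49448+7045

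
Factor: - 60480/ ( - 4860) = 2^4*3^( - 2)*7^1 = 112/9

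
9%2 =1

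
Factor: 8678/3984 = 2^ (  -  3 ) * 3^( - 1)*83^( - 1)*4339^1 = 4339/1992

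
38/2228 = 19/1114=0.02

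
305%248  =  57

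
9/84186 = 1/9354 = 0.00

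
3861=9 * 429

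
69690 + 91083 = 160773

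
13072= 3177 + 9895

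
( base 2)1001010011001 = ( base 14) 1A41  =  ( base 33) 4C9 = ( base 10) 4761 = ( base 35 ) 3V1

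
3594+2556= 6150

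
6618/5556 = 1  +  177/926  =  1.19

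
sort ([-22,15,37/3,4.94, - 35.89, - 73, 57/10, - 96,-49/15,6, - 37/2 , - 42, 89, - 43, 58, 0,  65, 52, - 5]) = [ - 96, - 73, - 43, - 42,-35.89, - 22  , - 37/2, - 5, - 49/15, 0, 4.94,  57/10 , 6,37/3, 15,52,58, 65, 89] 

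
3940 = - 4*( - 985)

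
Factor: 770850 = 2^1*3^3*5^2 * 571^1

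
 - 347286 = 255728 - 603014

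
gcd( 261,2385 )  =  9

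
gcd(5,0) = 5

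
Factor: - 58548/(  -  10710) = 82/15 = 2^1*3^( - 1)*5^ ( - 1) * 41^1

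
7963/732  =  7963/732 = 10.88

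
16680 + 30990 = 47670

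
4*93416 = 373664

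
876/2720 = 219/680=0.32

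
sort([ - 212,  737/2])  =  [ - 212,737/2] 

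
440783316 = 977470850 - 536687534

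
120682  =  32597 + 88085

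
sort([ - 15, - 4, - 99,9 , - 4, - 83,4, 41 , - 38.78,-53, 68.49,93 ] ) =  [ - 99 ,-83, - 53, - 38.78, - 15,-4, - 4, 4, 9, 41, 68.49, 93] 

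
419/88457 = 419/88457   =  0.00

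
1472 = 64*23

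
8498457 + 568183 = 9066640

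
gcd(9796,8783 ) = 1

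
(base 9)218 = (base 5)1204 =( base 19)98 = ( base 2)10110011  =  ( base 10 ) 179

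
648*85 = 55080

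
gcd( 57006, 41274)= 18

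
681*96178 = 65497218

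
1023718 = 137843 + 885875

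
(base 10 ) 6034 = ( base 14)22b0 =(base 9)8244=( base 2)1011110010010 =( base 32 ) 5SI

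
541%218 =105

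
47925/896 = 53+437/896 = 53.49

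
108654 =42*2587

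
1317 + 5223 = 6540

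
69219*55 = 3807045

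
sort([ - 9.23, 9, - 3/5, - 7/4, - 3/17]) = [ - 9.23, - 7/4, - 3/5, - 3/17, 9]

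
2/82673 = 2/82673 = 0.00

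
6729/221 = 30 +99/221 = 30.45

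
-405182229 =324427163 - 729609392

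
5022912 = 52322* 96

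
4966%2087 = 792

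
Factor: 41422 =2^1 * 139^1*149^1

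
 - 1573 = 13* ( - 121) 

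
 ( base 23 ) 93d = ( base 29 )5M0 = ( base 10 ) 4843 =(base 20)C23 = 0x12EB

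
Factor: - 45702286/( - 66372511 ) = 2^1*7^1 * 3264449^1*66372511^( - 1 )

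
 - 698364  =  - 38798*18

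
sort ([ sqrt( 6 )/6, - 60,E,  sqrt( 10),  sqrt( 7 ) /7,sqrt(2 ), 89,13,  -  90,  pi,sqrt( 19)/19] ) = [ - 90, - 60, sqrt ( 19 ) /19,sqrt( 7 )/7,sqrt( 6 ) /6, sqrt(2),E,pi , sqrt( 10 ), 13, 89]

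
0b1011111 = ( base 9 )115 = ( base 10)95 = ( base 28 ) 3B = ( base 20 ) 4f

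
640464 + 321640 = 962104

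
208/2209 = 208/2209 = 0.09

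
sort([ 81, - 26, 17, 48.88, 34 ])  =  [ - 26, 17, 34 , 48.88, 81 ] 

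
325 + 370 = 695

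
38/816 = 19/408 = 0.05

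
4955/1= 4955=4955.00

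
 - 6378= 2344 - 8722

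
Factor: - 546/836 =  - 273/418 = - 2^( - 1)* 3^1*7^1*11^ ( -1)*13^1 * 19^( - 1)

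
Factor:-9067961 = -7^1*179^1*7237^1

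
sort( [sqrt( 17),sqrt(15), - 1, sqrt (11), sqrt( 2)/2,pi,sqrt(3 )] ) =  [  -  1,sqrt ( 2 ) /2, sqrt ( 3 ), pi,sqrt( 11 ),  sqrt(15), sqrt( 17)]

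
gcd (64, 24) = 8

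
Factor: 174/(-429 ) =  - 58/143 = - 2^1 *11^ ( - 1 )*13^( - 1 )*29^1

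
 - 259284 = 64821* ( - 4 )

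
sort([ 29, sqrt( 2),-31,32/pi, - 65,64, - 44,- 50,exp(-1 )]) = [ - 65,  -  50, - 44, -31, exp( - 1 ),  sqrt (2),32/pi, 29,64 ] 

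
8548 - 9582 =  - 1034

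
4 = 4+0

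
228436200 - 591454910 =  - 363018710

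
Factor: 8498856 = 2^3*3^1*29^1*12211^1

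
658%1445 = 658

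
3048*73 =222504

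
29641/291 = 101 +250/291= 101.86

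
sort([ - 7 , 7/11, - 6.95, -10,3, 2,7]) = [ - 10, - 7, - 6.95,7/11, 2, 3,7] 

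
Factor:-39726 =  - 2^1*3^2*2207^1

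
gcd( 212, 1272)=212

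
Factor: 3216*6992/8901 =325888/129 = 2^8 * 3^(-1 )*19^1 * 43^(-1)* 67^1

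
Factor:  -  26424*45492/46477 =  -1202080608/46477  =  - 2^5*3^3*17^1  *223^1*367^1*  46477^(- 1)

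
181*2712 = 490872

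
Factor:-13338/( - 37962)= 13/37 = 13^1*37^ (  -  1) 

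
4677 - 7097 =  - 2420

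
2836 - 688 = 2148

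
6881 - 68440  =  -61559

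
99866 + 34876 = 134742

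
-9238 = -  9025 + -213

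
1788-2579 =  -791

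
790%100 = 90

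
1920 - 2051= -131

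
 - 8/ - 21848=1/2731 = 0.00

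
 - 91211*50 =-4560550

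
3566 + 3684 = 7250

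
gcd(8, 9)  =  1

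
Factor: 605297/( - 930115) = - 5^( - 1)*7^2*11^1*1123^1*186023^(  -  1) 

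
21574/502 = 42 + 245/251 = 42.98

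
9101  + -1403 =7698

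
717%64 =13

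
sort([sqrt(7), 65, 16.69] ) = [ sqrt(7), 16.69, 65]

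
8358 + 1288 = 9646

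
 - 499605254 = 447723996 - 947329250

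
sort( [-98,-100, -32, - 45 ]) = [  -  100, - 98, - 45, - 32] 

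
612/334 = 306/167 =1.83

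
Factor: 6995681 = 7^2*11^1 * 12979^1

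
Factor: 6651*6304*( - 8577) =-359615632608 = - 2^5*3^4*197^1*739^1* 953^1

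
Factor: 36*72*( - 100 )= - 259200 = - 2^7*3^4* 5^2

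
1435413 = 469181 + 966232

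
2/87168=1/43584 = 0.00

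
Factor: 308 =2^2*7^1 * 11^1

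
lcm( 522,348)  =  1044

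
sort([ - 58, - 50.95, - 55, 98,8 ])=[ - 58, - 55, - 50.95,8,98] 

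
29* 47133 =1366857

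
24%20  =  4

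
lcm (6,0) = 0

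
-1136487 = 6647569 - 7784056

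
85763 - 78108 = 7655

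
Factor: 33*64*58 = 2^7*3^1*11^1*29^1 = 122496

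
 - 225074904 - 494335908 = -719410812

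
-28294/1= - 28294  =  - 28294.00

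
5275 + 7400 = 12675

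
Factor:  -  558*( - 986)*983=2^2*3^2*17^1*29^1*31^1 * 983^1 = 540834804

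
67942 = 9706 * 7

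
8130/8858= 4065/4429 = 0.92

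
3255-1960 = 1295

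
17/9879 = 17/9879= 0.00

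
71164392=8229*8648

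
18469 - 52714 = -34245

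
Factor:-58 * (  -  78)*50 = 226200 = 2^3* 3^1*5^2*13^1*29^1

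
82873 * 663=54944799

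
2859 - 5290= - 2431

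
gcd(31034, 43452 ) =2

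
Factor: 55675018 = 2^1*7^1*89^1 * 44683^1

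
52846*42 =2219532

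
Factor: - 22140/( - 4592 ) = 135/28 = 2^( - 2 )*3^3 * 5^1*7^( - 1)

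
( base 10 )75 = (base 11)69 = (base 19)3i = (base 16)4b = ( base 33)29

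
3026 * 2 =6052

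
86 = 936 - 850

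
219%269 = 219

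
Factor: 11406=2^1*3^1* 1901^1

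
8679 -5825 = 2854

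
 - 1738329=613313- 2351642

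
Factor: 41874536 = 2^3*11^1 *17^1  *23^1 * 1217^1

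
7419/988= 7 + 503/988 = 7.51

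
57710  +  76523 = 134233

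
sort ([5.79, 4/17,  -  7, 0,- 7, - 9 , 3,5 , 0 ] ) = [ - 9, - 7,-7,  0, 0, 4/17 , 3,  5 , 5.79 ]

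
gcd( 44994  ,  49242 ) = 6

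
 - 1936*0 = 0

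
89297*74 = 6607978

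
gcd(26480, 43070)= 10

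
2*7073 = 14146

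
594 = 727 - 133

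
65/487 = 65/487 = 0.13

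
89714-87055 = 2659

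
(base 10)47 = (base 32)1f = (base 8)57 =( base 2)101111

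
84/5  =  84/5 = 16.80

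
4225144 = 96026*44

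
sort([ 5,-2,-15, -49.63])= [-49.63, - 15, - 2,5 ]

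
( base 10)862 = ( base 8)1536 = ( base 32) qu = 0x35e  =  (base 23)1EB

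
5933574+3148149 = 9081723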